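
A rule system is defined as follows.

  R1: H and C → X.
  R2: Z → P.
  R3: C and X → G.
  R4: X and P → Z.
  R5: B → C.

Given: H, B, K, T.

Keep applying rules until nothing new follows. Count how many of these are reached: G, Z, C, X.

B holds, so C follows (R5).
From H and C, R1 gives X.
From C and X, R3 gives G.
G: reached.
Z would need X and P (R4), but P is never established.
C: reached.
X: reached.
Reached: G, C, and X — 3 of the 4.

3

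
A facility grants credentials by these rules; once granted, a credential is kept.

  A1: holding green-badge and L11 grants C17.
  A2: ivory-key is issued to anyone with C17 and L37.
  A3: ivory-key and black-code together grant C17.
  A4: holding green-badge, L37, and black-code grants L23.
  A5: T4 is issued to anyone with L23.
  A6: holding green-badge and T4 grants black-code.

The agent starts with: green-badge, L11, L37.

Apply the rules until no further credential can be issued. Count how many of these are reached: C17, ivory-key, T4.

Holding green-badge and L11 grants C17 (A1).
Holding C17 and L37 grants ivory-key (A2).
C17: reached.
ivory-key: reached.
T4 would need L23 (A5), but L23 is never granted.
Reached: C17 and ivory-key — 2 of the 3.

2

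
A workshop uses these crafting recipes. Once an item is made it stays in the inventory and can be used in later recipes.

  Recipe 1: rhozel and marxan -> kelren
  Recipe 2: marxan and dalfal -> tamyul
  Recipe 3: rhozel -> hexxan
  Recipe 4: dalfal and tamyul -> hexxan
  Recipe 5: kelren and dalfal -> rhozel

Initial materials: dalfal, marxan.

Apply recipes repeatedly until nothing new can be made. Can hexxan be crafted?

Using Recipe 2, marxan and dalfal make tamyul.
Using Recipe 4, dalfal and tamyul make hexxan.

Yes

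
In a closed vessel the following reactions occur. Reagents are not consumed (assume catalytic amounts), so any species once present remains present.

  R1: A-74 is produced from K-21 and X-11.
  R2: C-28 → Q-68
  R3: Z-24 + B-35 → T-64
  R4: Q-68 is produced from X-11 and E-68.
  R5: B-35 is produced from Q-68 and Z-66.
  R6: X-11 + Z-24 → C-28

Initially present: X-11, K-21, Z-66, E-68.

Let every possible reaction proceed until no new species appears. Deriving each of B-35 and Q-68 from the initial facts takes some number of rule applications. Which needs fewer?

Q-68

Q-68: X-11 and E-68 present → Q-68 forms (R4). [1 rule application]
B-35: X-11 and E-68 present → Q-68 forms (R4). Q-68 and Z-66 present → B-35 forms (R5). [2 rule applications]
Q-68 needs fewer.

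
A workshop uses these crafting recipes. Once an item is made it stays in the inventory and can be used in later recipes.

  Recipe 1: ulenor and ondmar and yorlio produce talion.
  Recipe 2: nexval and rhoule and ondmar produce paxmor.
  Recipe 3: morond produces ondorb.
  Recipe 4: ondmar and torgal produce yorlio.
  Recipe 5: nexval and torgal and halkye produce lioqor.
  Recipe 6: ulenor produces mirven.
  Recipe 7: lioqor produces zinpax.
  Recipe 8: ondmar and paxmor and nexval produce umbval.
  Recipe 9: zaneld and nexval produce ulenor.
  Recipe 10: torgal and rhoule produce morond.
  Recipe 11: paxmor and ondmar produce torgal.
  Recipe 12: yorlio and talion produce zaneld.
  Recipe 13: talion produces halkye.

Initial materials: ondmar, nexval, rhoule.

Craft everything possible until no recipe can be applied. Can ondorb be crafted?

Using Recipe 2, nexval, rhoule, and ondmar make paxmor.
Using Recipe 11, paxmor and ondmar make torgal.
torgal and rhoule → morond (Recipe 10).
Using Recipe 3, morond makes ondorb.

Yes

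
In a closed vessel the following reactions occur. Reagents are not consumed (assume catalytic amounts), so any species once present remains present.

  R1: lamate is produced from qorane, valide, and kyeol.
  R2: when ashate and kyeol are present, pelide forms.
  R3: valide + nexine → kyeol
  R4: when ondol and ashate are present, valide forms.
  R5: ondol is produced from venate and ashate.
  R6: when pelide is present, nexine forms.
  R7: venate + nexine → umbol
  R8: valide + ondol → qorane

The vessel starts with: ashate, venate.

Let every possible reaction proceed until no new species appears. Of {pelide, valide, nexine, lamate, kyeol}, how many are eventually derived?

1

venate and ashate present → ondol forms (R5).
ondol and ashate present → valide forms (R4).
pelide would need ashate and kyeol (R2), but kyeol never forms.
valide: reached.
nexine would need pelide (R6), but pelide never forms.
lamate would need qorane, valide, and kyeol (R1), but kyeol never forms.
kyeol would need valide and nexine (R3), but nexine never forms.
Reached: valide — 1 of the 5.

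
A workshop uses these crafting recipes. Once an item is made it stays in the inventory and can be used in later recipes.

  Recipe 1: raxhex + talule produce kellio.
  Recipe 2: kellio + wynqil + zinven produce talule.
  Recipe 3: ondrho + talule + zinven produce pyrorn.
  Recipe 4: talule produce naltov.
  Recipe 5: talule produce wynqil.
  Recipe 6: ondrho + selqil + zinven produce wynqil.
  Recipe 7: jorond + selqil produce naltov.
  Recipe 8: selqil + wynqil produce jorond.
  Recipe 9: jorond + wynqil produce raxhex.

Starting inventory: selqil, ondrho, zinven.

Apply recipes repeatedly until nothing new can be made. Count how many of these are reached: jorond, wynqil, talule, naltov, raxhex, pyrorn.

Using Recipe 6, ondrho, selqil, and zinven make wynqil.
Using Recipe 8, selqil and wynqil make jorond.
jorond + wynqil → raxhex (Recipe 9).
Using Recipe 7, jorond and selqil make naltov.
jorond: reached.
wynqil: reached.
talule would need kellio, wynqil, and zinven (Recipe 2), but kellio is never obtained.
naltov: reached.
raxhex: reached.
pyrorn would need ondrho, talule, and zinven (Recipe 3), but talule is never obtained.
Reached: jorond, wynqil, naltov, and raxhex — 4 of the 6.

4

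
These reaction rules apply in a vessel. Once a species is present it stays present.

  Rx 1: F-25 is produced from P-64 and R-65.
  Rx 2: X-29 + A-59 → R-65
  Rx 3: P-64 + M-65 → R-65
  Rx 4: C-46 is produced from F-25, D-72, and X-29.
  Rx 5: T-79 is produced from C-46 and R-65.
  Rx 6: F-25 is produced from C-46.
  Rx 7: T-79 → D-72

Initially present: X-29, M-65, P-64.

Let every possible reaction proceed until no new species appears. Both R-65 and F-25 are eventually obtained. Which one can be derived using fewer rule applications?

R-65

R-65: P-64 and M-65 present → R-65 forms (Rx 3). [1 rule application]
F-25: P-64 and M-65 present → R-65 forms (Rx 3). P-64 and R-65 present → F-25 forms (Rx 1). [2 rule applications]
R-65 needs fewer.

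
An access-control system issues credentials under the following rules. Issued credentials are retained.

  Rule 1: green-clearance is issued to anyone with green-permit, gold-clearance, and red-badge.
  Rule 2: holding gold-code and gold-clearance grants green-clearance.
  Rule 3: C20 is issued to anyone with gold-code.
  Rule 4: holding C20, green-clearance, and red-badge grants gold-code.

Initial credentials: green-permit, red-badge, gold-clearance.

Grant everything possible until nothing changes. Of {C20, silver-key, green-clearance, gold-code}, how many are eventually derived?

1

Holding green-permit, gold-clearance, and red-badge grants green-clearance (Rule 1).
C20 would need gold-code (Rule 3), but gold-code is never granted.
No rule produces silver-key, and it is not given.
green-clearance: reached.
gold-code would need C20, green-clearance, and red-badge (Rule 4), but C20 is never granted.
Reached: green-clearance — 1 of the 4.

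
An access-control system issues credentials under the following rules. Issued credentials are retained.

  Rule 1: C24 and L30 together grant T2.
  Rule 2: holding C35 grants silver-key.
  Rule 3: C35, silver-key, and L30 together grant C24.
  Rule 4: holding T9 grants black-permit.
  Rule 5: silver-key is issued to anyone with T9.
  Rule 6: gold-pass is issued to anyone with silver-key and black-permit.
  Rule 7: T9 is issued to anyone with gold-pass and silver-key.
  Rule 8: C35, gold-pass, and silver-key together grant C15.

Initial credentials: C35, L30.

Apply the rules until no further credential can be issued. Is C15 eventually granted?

C15 would need C35, gold-pass, and silver-key (Rule 8), but gold-pass is never granted.

No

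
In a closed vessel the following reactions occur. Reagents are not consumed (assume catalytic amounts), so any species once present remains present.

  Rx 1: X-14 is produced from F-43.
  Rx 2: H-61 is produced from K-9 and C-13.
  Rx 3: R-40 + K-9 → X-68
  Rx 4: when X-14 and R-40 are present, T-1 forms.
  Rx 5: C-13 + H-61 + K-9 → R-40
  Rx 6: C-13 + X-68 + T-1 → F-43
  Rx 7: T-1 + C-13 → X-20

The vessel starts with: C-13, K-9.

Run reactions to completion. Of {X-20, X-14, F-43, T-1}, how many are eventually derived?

X-20 would need T-1 and C-13 (Rx 7), but T-1 never forms.
X-14 would need F-43 (Rx 1), but F-43 never forms.
F-43 would need C-13, X-68, and T-1 (Rx 6), but T-1 never forms.
T-1 would need X-14 and R-40 (Rx 4), but X-14 never forms.
None of the 4 are reached.

0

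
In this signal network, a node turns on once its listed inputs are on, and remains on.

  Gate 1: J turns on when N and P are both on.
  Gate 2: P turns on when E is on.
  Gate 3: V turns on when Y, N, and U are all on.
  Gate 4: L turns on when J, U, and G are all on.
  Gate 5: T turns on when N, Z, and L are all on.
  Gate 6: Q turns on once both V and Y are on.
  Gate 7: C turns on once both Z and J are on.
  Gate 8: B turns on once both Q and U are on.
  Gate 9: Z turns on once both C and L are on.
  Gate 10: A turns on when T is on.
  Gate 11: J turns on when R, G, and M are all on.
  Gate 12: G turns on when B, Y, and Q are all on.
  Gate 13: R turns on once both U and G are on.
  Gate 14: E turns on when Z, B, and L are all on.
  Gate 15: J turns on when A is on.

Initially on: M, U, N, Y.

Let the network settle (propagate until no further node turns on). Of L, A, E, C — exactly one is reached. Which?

L

Y, N, and U are on, so V turns on (Gate 3).
Gate 6: V and Y on → Q on.
Gate 8: Q and U on → B on.
B, Y, and Q are on, so G turns on (Gate 12).
Gate 13: U and G on → R on.
R, G, and M are on, so J turns on (Gate 11).
Gate 4: J, U, and G on → L on.
A would need T (Gate 10), but T never turns on. C would need Z and J (Gate 7), but Z never turns on. E would need Z, B, and L (Gate 14), but Z never turns on.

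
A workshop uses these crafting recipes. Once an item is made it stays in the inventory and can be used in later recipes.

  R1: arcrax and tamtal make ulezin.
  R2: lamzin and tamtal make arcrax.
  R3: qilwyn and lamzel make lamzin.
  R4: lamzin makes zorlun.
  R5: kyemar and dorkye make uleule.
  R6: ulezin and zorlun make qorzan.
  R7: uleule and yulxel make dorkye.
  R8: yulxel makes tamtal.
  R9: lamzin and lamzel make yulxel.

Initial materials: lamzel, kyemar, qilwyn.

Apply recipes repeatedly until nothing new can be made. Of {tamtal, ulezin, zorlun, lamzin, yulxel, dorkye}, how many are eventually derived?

5

qilwyn and lamzel → lamzin (R3).
Using R4, lamzin makes zorlun.
Using R9, lamzin and lamzel make yulxel.
yulxel → tamtal (R8).
lamzin and tamtal → arcrax (R2).
Using R1, arcrax and tamtal make ulezin.
tamtal: reached.
ulezin: reached.
zorlun: reached.
lamzin: reached.
yulxel: reached.
dorkye would need uleule and yulxel (R7), but uleule is never obtained.
Reached: tamtal, ulezin, zorlun, lamzin, and yulxel — 5 of the 6.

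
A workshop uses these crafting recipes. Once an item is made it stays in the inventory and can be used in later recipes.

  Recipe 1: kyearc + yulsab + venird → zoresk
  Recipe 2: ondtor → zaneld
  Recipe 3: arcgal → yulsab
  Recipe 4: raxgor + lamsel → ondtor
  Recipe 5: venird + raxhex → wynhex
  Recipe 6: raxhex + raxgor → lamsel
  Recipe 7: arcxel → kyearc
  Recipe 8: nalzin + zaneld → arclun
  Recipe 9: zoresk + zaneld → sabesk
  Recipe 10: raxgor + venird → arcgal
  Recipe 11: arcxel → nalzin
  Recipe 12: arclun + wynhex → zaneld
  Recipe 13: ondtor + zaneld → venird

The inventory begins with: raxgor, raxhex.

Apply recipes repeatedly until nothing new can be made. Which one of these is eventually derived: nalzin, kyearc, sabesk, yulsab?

yulsab

raxhex + raxgor → lamsel (Recipe 6).
Using Recipe 4, raxgor and lamsel make ondtor.
ondtor → zaneld (Recipe 2).
ondtor + zaneld → venird (Recipe 13).
raxgor + venird → arcgal (Recipe 10).
arcgal → yulsab (Recipe 3).
nalzin would need arcxel (Recipe 11), but arcxel is never obtained. kyearc would need arcxel (Recipe 7), but arcxel is never obtained. sabesk would need zoresk and zaneld (Recipe 9), but zoresk is never obtained.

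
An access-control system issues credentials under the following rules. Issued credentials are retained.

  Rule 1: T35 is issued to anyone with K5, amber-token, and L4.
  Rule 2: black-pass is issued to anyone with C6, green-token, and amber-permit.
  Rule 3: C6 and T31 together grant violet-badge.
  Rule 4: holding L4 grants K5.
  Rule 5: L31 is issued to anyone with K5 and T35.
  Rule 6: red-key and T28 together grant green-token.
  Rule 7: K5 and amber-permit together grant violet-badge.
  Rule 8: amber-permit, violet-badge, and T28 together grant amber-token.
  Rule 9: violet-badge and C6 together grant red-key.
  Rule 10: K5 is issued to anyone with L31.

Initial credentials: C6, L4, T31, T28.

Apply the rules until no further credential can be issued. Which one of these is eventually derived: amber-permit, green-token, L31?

Holding C6 and T31 grants violet-badge (Rule 3).
Holding violet-badge and C6 grants red-key (Rule 9).
Holding red-key and T28 grants green-token (Rule 6).
L31 would need K5 and T35 (Rule 5), but T35 is never granted. No rule produces amber-permit, and it is not given.

green-token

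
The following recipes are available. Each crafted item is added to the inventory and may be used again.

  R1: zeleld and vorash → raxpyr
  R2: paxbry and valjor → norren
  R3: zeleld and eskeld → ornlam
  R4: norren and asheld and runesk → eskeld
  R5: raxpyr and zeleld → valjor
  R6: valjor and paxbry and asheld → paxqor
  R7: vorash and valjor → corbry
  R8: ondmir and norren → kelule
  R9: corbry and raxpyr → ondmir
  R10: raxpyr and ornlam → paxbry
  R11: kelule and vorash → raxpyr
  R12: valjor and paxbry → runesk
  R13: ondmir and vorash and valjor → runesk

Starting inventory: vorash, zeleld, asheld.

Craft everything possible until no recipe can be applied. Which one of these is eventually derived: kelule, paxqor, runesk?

runesk

zeleld and vorash → raxpyr (R1).
raxpyr and zeleld → valjor (R5).
vorash and valjor → corbry (R7).
Using R9, corbry and raxpyr make ondmir.
ondmir and vorash and valjor → runesk (R13).
kelule would need ondmir and norren (R8), but norren is never obtained. paxqor would need valjor, paxbry, and asheld (R6), but paxbry is never obtained.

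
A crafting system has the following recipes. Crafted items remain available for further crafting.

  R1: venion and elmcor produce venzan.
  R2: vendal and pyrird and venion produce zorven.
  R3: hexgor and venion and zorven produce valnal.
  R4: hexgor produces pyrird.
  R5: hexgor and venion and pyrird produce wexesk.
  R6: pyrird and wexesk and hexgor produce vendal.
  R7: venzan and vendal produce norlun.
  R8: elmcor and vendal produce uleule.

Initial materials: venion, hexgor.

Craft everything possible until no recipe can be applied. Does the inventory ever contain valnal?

Yes

Using R4, hexgor makes pyrird.
hexgor and venion and pyrird → wexesk (R5).
pyrird and wexesk and hexgor → vendal (R6).
vendal and pyrird and venion → zorven (R2).
hexgor and venion and zorven → valnal (R3).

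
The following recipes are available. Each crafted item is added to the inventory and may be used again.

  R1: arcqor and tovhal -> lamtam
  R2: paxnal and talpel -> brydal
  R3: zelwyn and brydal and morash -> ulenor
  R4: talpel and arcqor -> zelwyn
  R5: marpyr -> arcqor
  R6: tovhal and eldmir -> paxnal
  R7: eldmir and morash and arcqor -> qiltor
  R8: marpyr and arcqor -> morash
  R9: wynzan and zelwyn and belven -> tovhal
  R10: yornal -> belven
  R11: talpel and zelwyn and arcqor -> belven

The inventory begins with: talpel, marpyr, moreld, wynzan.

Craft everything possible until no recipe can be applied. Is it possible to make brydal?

brydal would need paxnal and talpel (R2), but paxnal is never obtained.

No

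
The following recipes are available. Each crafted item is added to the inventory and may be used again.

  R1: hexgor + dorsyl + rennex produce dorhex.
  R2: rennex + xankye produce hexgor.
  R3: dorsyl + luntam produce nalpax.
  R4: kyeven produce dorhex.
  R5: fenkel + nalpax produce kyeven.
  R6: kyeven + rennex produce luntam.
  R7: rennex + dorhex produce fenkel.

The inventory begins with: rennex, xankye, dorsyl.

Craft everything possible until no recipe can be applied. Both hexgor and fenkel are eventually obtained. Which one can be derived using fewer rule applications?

hexgor: rennex + xankye → hexgor (R2). [1 rule application]
fenkel: Using R2, rennex and xankye make hexgor. Using R1, hexgor, dorsyl, and rennex make dorhex. Using R7, rennex and dorhex make fenkel. [3 rule applications]
hexgor needs fewer.

hexgor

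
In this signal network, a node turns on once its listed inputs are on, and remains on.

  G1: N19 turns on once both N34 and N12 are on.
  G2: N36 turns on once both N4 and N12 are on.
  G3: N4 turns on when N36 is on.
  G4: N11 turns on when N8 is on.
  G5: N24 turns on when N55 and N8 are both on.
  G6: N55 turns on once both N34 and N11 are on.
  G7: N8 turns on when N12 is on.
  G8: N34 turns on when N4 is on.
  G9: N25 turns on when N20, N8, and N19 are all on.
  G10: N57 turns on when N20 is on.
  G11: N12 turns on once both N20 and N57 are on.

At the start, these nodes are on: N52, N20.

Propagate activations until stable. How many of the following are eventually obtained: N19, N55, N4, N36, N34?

0

N19 would need N34 and N12 (G1), but N34 never turns on.
N55 would need N34 and N11 (G6), but N34 never turns on.
N4 would need N36 (G3), but N36 never turns on.
N36 would need N4 and N12 (G2), but N4 never turns on.
N34 would need N4 (G8), but N4 never turns on.
None of the 5 are reached.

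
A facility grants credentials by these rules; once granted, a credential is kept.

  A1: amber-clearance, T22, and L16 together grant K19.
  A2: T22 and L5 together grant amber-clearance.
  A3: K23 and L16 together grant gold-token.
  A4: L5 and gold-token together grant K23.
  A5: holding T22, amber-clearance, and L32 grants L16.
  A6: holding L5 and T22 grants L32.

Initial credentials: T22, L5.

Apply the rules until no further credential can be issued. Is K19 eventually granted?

Yes

Holding L5 and T22 grants L32 (A6).
Holding T22 and L5 grants amber-clearance (A2).
Holding T22, amber-clearance, and L32 grants L16 (A5).
Holding amber-clearance, T22, and L16 grants K19 (A1).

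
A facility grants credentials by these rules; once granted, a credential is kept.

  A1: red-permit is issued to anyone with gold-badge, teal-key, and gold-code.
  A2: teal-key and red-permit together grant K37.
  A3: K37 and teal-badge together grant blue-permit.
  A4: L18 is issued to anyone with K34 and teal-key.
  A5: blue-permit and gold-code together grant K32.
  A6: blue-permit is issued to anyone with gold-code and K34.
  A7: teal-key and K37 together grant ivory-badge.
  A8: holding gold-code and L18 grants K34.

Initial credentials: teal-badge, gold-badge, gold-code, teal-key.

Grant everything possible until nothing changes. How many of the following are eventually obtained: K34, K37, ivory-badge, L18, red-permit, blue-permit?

Holding gold-badge, teal-key, and gold-code grants red-permit (A1).
Holding teal-key and red-permit grants K37 (A2).
Holding teal-key and K37 grants ivory-badge (A7).
Holding K37 and teal-badge grants blue-permit (A3).
K34 would need gold-code and L18 (A8), but L18 is never granted.
K37: reached.
ivory-badge: reached.
L18 would need K34 and teal-key (A4), but K34 is never granted.
red-permit: reached.
blue-permit: reached.
Reached: K37, ivory-badge, red-permit, and blue-permit — 4 of the 6.

4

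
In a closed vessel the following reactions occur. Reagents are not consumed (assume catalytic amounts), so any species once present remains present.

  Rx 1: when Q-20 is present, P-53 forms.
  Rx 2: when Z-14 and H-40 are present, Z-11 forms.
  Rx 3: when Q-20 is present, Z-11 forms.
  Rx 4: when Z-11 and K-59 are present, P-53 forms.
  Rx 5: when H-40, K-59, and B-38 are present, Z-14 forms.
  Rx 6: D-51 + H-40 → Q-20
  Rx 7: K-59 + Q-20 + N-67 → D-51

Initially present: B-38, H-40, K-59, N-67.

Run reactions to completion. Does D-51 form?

D-51 would need K-59, Q-20, and N-67 (Rx 7), but Q-20 never forms.

No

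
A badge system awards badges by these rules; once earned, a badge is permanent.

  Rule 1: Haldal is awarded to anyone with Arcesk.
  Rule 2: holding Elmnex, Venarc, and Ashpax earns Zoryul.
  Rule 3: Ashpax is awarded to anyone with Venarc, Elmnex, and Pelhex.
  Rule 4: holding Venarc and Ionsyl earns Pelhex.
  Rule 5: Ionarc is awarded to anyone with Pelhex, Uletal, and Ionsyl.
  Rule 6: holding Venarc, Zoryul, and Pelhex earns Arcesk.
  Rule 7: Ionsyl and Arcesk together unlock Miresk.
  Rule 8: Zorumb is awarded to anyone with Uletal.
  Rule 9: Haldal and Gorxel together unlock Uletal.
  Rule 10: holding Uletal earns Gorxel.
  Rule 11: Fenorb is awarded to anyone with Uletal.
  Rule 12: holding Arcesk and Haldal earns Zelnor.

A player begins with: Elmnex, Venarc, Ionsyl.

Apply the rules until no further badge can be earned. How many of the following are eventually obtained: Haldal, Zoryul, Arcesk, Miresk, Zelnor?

With Venarc and Ionsyl, Pelhex is earned (Rule 4).
With Venarc, Elmnex, and Pelhex, Ashpax is earned (Rule 3).
With Elmnex, Venarc, and Ashpax, Zoryul is earned (Rule 2).
With Venarc, Zoryul, and Pelhex, Arcesk is earned (Rule 6).
With Arcesk, Haldal is earned (Rule 1).
With Ionsyl and Arcesk, Miresk is earned (Rule 7).
With Arcesk and Haldal, Zelnor is earned (Rule 12).
Haldal: reached.
Zoryul: reached.
Arcesk: reached.
Miresk: reached.
Zelnor: reached.
All 5 are reached.

5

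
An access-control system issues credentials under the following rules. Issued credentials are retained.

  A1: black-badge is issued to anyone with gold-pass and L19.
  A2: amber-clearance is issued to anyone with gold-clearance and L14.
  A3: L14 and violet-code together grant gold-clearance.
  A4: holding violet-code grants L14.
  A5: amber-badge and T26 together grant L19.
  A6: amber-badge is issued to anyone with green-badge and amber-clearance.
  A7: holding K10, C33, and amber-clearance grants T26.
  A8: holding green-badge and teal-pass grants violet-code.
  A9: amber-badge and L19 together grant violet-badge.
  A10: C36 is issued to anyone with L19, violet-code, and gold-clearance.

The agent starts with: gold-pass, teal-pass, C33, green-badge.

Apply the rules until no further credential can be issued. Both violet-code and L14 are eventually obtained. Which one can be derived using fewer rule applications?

violet-code: Holding green-badge and teal-pass grants violet-code (A8). [1 rule application]
L14: Holding green-badge and teal-pass grants violet-code (A8). Holding violet-code grants L14 (A4). [2 rule applications]
violet-code needs fewer.

violet-code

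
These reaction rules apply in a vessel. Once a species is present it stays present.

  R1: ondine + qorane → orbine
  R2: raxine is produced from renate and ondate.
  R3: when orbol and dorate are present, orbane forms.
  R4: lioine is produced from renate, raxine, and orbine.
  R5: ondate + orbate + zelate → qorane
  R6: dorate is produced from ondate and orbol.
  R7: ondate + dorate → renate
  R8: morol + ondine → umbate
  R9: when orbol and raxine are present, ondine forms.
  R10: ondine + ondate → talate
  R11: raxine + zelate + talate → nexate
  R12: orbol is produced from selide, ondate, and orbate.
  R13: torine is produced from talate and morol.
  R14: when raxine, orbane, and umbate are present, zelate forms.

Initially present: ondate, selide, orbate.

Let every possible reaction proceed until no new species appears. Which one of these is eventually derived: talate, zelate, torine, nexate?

selide, ondate, and orbate present → orbol forms (R12).
ondate and orbol present → dorate forms (R6).
ondate and dorate present → renate forms (R7).
renate and ondate present → raxine forms (R2).
orbol and raxine present → ondine forms (R9).
ondine and ondate present → talate forms (R10).
zelate would need raxine, orbane, and umbate (R14), but umbate never forms. nexate would need raxine, zelate, and talate (R11), but zelate never forms. torine would need talate and morol (R13), but morol never forms.

talate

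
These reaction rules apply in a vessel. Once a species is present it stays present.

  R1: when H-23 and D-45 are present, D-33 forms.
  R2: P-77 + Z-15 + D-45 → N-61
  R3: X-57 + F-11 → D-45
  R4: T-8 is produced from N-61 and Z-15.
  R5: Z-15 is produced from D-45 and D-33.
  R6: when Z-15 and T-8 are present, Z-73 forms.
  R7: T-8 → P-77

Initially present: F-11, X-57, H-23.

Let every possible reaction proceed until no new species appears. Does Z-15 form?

X-57 and F-11 present → D-45 forms (R3).
H-23 and D-45 present → D-33 forms (R1).
D-45 and D-33 present → Z-15 forms (R5).

Yes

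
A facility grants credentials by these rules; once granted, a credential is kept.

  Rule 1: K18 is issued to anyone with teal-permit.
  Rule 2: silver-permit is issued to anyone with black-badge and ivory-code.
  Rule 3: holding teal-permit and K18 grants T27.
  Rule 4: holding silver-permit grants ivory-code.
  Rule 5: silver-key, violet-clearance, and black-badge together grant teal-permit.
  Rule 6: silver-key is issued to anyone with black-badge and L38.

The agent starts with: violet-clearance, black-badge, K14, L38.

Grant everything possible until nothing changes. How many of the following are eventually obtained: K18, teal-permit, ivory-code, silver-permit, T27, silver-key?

4

Holding black-badge and L38 grants silver-key (Rule 6).
Holding silver-key, violet-clearance, and black-badge grants teal-permit (Rule 5).
Holding teal-permit grants K18 (Rule 1).
Holding teal-permit and K18 grants T27 (Rule 3).
K18: reached.
teal-permit: reached.
ivory-code would need silver-permit (Rule 4), but silver-permit is never granted.
silver-permit would need black-badge and ivory-code (Rule 2), but ivory-code is never granted.
T27: reached.
silver-key: reached.
Reached: K18, teal-permit, T27, and silver-key — 4 of the 6.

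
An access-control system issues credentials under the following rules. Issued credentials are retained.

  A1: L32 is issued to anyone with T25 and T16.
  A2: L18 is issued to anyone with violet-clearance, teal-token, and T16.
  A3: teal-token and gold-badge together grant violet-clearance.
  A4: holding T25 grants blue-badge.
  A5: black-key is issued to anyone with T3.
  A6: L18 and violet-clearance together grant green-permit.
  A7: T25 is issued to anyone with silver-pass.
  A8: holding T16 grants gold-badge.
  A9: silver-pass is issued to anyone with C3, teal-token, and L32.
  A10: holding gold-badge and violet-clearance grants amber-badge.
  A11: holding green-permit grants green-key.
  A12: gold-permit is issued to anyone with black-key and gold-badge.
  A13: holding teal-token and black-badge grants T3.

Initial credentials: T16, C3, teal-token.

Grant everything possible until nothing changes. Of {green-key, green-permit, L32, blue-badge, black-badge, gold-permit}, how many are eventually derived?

2

Holding T16 grants gold-badge (A8).
Holding teal-token and gold-badge grants violet-clearance (A3).
Holding violet-clearance, teal-token, and T16 grants L18 (A2).
Holding L18 and violet-clearance grants green-permit (A6).
Holding green-permit grants green-key (A11).
green-key: reached.
green-permit: reached.
L32 would need T25 and T16 (A1), but T25 is never granted.
blue-badge would need T25 (A4), but T25 is never granted.
No rule produces black-badge, and it is not given.
gold-permit would need black-key and gold-badge (A12), but black-key is never granted.
Reached: green-key and green-permit — 2 of the 6.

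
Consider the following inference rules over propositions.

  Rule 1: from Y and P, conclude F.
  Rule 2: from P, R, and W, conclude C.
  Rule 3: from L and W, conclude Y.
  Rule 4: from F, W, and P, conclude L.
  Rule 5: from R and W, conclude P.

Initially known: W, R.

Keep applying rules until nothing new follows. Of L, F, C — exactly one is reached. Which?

C

R and W hold, so P follows (Rule 5).
P, R, and W hold, so C follows (Rule 2).
L would need F, W, and P (Rule 4), but F is never established. F would need Y and P (Rule 1), but Y is never established.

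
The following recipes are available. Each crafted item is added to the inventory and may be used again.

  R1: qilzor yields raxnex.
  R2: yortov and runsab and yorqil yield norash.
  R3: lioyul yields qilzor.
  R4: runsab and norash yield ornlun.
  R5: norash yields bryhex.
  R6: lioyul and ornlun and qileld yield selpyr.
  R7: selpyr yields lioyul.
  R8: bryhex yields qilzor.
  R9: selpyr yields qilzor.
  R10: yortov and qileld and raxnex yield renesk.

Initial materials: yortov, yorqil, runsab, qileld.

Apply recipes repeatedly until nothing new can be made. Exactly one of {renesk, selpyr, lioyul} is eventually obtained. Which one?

Using R2, yortov, runsab, and yorqil make norash.
norash → bryhex (R5).
bryhex → qilzor (R8).
qilzor → raxnex (R1).
Using R10, yortov, qileld, and raxnex make renesk.
lioyul would need selpyr (R7), but selpyr is never obtained. selpyr would need lioyul, ornlun, and qileld (R6), but lioyul is never obtained.

renesk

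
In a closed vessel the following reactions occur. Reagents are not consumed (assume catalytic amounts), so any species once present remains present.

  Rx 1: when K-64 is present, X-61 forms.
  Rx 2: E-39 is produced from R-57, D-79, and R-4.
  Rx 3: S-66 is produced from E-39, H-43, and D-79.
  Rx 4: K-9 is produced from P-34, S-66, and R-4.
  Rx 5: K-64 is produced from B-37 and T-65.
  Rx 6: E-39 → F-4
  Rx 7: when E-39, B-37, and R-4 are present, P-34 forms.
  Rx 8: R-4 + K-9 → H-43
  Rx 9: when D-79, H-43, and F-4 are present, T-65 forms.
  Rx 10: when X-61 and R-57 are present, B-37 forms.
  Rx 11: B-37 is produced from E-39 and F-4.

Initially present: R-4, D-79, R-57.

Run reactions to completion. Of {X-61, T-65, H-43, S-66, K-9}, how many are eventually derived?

X-61 would need K-64 (Rx 1), but K-64 never forms.
T-65 would need D-79, H-43, and F-4 (Rx 9), but H-43 never forms.
H-43 would need R-4 and K-9 (Rx 8), but K-9 never forms.
S-66 would need E-39, H-43, and D-79 (Rx 3), but H-43 never forms.
K-9 would need P-34, S-66, and R-4 (Rx 4), but S-66 never forms.
None of the 5 are reached.

0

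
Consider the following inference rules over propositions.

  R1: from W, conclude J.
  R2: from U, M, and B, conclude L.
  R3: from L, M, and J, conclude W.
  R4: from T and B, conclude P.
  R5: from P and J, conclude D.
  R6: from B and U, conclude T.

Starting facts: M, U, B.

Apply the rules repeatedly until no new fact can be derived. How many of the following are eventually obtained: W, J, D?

W would need L, M, and J (R3), but J is never established.
J would need W (R1), but W is never established.
D would need P and J (R5), but J is never established.
None of the 3 are reached.

0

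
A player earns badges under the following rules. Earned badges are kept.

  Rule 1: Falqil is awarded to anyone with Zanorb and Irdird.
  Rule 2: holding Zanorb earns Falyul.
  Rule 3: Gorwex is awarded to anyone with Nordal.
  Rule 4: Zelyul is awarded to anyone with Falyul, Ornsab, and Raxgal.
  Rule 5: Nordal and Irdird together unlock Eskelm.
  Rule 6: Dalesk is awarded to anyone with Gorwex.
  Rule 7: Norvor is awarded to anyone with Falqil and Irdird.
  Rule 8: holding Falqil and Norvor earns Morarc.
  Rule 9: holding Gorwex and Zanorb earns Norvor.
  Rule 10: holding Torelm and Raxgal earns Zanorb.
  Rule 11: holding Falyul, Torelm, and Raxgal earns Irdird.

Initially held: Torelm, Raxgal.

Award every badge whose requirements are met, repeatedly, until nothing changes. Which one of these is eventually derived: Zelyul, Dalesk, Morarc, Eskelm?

With Torelm and Raxgal, Zanorb is earned (Rule 10).
With Zanorb, Falyul is earned (Rule 2).
With Falyul, Torelm, and Raxgal, Irdird is earned (Rule 11).
With Zanorb and Irdird, Falqil is earned (Rule 1).
With Falqil and Irdird, Norvor is earned (Rule 7).
With Falqil and Norvor, Morarc is earned (Rule 8).
Eskelm would need Nordal and Irdird (Rule 5), but Nordal is never earned. Dalesk would need Gorwex (Rule 6), but Gorwex is never earned. Zelyul would need Falyul, Ornsab, and Raxgal (Rule 4), but Ornsab is never earned.

Morarc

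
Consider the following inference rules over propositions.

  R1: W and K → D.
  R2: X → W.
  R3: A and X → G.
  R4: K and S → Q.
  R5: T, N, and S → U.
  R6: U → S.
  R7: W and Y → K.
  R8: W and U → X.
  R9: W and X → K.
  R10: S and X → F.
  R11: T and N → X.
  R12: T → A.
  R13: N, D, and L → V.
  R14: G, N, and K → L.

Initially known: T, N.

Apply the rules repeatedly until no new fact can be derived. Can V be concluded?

From T and N, R11 gives X.
T holds, so A follows (R12).
From A and X, R3 gives G.
X holds, so W follows (R2).
W and X hold, so K follows (R9).
G, N, and K hold, so L follows (R14).
From W and K, R1 gives D.
N, D, and L hold, so V follows (R13).

Yes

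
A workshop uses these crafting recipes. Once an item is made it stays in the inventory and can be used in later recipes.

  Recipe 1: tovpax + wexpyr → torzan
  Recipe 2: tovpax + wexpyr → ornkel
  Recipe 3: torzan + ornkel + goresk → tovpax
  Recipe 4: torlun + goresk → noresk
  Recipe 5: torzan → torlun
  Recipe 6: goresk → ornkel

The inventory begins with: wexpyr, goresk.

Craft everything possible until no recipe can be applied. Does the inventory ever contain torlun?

No

torlun would need torzan (Recipe 5), but torzan is never obtained.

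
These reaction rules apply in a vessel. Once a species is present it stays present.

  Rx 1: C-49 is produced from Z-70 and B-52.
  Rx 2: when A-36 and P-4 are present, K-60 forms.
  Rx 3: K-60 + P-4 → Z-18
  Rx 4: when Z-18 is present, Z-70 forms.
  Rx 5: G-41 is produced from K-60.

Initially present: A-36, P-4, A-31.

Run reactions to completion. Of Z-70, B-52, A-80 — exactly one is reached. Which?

Z-70

A-36 and P-4 present → K-60 forms (Rx 2).
K-60 and P-4 present → Z-18 forms (Rx 3).
Z-18 present → Z-70 forms (Rx 4).
No rule produces A-80, and it is not given. No rule produces B-52, and it is not given.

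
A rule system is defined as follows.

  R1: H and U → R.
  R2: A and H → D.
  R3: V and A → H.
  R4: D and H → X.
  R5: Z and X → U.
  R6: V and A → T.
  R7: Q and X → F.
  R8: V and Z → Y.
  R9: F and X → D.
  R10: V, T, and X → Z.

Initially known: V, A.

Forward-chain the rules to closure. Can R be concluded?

V and A hold, so T follows (R6).
V and A hold, so H follows (R3).
A and H hold, so D follows (R2).
From D and H, R4 gives X.
V, T, and X hold, so Z follows (R10).
From Z and X, R5 gives U.
From H and U, R1 gives R.

Yes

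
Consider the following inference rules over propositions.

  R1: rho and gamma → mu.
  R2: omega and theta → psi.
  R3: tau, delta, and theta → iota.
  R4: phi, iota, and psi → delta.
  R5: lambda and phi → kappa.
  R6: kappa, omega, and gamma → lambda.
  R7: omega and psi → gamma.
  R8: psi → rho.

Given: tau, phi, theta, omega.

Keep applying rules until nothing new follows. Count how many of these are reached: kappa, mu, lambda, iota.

omega and theta hold, so psi follows (R2).
From omega and psi, R7 gives gamma.
psi holds, so rho follows (R8).
From rho and gamma, R1 gives mu.
kappa would need lambda and phi (R5), but lambda is never established.
mu: reached.
lambda would need kappa, omega, and gamma (R6), but kappa is never established.
iota would need tau, delta, and theta (R3), but delta is never established.
Reached: mu — 1 of the 4.

1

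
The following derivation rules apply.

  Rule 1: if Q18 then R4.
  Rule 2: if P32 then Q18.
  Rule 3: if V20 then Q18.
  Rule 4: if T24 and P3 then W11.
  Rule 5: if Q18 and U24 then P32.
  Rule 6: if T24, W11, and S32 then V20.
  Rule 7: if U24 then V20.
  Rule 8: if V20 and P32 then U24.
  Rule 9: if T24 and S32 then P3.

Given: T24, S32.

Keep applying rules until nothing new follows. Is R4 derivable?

From T24 and S32, Rule 9 gives P3.
From T24 and P3, Rule 4 gives W11.
T24, W11, and S32 hold, so V20 follows (Rule 6).
From V20, Rule 3 gives Q18.
Q18 holds, so R4 follows (Rule 1).

Yes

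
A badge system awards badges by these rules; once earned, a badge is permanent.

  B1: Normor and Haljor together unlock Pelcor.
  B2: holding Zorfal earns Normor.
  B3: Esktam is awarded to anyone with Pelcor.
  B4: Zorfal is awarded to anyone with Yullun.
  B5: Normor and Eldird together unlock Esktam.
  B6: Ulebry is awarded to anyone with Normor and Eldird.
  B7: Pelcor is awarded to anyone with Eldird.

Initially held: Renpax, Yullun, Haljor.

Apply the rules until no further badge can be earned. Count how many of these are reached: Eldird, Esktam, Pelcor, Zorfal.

3

With Yullun, Zorfal is earned (B4).
With Zorfal, Normor is earned (B2).
With Normor and Haljor, Pelcor is earned (B1).
With Pelcor, Esktam is earned (B3).
No rule produces Eldird, and it is not given.
Esktam: reached.
Pelcor: reached.
Zorfal: reached.
Reached: Esktam, Pelcor, and Zorfal — 3 of the 4.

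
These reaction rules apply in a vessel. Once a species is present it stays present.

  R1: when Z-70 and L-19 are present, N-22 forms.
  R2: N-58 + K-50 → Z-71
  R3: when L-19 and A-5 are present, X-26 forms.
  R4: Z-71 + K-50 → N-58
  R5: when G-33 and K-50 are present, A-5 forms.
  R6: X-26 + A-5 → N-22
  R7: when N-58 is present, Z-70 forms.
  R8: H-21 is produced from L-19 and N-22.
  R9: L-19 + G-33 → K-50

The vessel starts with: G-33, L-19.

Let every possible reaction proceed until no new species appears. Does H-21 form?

Yes

L-19 and G-33 present → K-50 forms (R9).
G-33 and K-50 present → A-5 forms (R5).
L-19 and A-5 present → X-26 forms (R3).
X-26 and A-5 present → N-22 forms (R6).
L-19 and N-22 present → H-21 forms (R8).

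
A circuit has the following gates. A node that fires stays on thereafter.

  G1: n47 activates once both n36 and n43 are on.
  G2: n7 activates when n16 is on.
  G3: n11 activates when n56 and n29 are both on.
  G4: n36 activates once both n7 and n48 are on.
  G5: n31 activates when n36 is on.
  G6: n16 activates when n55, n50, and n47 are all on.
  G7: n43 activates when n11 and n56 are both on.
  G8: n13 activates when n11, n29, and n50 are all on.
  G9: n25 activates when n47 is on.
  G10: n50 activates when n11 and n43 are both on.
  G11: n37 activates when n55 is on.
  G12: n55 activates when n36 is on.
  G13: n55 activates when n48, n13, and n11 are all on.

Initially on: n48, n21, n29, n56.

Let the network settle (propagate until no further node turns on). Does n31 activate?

No

n31 would need n36 (G5), but n36 never turns on.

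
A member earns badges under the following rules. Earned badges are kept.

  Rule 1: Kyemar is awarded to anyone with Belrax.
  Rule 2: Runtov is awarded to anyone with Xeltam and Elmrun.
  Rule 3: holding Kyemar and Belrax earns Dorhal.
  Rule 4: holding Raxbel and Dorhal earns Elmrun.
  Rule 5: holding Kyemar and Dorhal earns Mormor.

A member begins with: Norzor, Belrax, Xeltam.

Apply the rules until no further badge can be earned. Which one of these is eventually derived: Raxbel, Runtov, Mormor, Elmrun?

Mormor

With Belrax, Kyemar is earned (Rule 1).
With Kyemar and Belrax, Dorhal is earned (Rule 3).
With Kyemar and Dorhal, Mormor is earned (Rule 5).
Runtov would need Xeltam and Elmrun (Rule 2), but Elmrun is never earned. Elmrun would need Raxbel and Dorhal (Rule 4), but Raxbel is never earned. No rule produces Raxbel, and it is not given.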